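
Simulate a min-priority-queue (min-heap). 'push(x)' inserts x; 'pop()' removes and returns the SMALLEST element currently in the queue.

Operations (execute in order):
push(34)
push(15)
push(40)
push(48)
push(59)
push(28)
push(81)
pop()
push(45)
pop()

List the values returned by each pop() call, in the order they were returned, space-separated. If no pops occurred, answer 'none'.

push(34): heap contents = [34]
push(15): heap contents = [15, 34]
push(40): heap contents = [15, 34, 40]
push(48): heap contents = [15, 34, 40, 48]
push(59): heap contents = [15, 34, 40, 48, 59]
push(28): heap contents = [15, 28, 34, 40, 48, 59]
push(81): heap contents = [15, 28, 34, 40, 48, 59, 81]
pop() → 15: heap contents = [28, 34, 40, 48, 59, 81]
push(45): heap contents = [28, 34, 40, 45, 48, 59, 81]
pop() → 28: heap contents = [34, 40, 45, 48, 59, 81]

Answer: 15 28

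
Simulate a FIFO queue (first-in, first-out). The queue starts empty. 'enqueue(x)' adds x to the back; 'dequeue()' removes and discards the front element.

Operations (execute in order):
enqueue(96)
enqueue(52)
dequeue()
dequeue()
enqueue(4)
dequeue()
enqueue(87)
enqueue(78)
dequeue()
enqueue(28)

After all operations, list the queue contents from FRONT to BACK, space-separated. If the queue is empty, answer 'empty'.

Answer: 78 28

Derivation:
enqueue(96): [96]
enqueue(52): [96, 52]
dequeue(): [52]
dequeue(): []
enqueue(4): [4]
dequeue(): []
enqueue(87): [87]
enqueue(78): [87, 78]
dequeue(): [78]
enqueue(28): [78, 28]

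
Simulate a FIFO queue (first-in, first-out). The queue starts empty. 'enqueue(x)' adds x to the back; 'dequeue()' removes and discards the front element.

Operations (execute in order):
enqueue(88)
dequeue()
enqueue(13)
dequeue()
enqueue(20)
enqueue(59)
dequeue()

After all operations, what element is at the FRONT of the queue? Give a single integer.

Answer: 59

Derivation:
enqueue(88): queue = [88]
dequeue(): queue = []
enqueue(13): queue = [13]
dequeue(): queue = []
enqueue(20): queue = [20]
enqueue(59): queue = [20, 59]
dequeue(): queue = [59]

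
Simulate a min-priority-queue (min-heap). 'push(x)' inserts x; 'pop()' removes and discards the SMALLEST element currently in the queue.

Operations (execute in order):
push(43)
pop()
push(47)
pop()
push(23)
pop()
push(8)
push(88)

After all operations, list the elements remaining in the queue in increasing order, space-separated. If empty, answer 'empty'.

push(43): heap contents = [43]
pop() → 43: heap contents = []
push(47): heap contents = [47]
pop() → 47: heap contents = []
push(23): heap contents = [23]
pop() → 23: heap contents = []
push(8): heap contents = [8]
push(88): heap contents = [8, 88]

Answer: 8 88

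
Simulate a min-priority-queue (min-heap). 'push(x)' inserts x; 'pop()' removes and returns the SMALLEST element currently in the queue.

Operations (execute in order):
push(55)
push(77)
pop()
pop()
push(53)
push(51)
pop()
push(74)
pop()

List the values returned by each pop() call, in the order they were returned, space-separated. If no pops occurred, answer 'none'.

Answer: 55 77 51 53

Derivation:
push(55): heap contents = [55]
push(77): heap contents = [55, 77]
pop() → 55: heap contents = [77]
pop() → 77: heap contents = []
push(53): heap contents = [53]
push(51): heap contents = [51, 53]
pop() → 51: heap contents = [53]
push(74): heap contents = [53, 74]
pop() → 53: heap contents = [74]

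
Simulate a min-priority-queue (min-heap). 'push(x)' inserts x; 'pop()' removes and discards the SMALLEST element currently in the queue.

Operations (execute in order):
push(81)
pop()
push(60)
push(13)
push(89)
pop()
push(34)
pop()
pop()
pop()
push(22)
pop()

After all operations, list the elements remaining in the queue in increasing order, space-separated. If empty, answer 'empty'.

Answer: empty

Derivation:
push(81): heap contents = [81]
pop() → 81: heap contents = []
push(60): heap contents = [60]
push(13): heap contents = [13, 60]
push(89): heap contents = [13, 60, 89]
pop() → 13: heap contents = [60, 89]
push(34): heap contents = [34, 60, 89]
pop() → 34: heap contents = [60, 89]
pop() → 60: heap contents = [89]
pop() → 89: heap contents = []
push(22): heap contents = [22]
pop() → 22: heap contents = []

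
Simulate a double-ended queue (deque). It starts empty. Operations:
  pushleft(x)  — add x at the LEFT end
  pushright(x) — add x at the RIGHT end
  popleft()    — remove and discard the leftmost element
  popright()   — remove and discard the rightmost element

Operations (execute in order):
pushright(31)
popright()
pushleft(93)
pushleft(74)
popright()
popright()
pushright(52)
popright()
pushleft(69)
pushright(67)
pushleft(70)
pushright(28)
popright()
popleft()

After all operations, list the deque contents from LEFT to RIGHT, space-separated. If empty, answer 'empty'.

pushright(31): [31]
popright(): []
pushleft(93): [93]
pushleft(74): [74, 93]
popright(): [74]
popright(): []
pushright(52): [52]
popright(): []
pushleft(69): [69]
pushright(67): [69, 67]
pushleft(70): [70, 69, 67]
pushright(28): [70, 69, 67, 28]
popright(): [70, 69, 67]
popleft(): [69, 67]

Answer: 69 67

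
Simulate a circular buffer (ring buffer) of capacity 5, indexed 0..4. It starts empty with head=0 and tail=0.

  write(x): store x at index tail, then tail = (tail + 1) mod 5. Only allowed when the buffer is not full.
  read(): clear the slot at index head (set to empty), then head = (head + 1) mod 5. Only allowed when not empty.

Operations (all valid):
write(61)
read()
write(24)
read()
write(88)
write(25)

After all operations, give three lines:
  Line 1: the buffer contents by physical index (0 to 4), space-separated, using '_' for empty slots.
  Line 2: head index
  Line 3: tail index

Answer: _ _ 88 25 _
2
4

Derivation:
write(61): buf=[61 _ _ _ _], head=0, tail=1, size=1
read(): buf=[_ _ _ _ _], head=1, tail=1, size=0
write(24): buf=[_ 24 _ _ _], head=1, tail=2, size=1
read(): buf=[_ _ _ _ _], head=2, tail=2, size=0
write(88): buf=[_ _ 88 _ _], head=2, tail=3, size=1
write(25): buf=[_ _ 88 25 _], head=2, tail=4, size=2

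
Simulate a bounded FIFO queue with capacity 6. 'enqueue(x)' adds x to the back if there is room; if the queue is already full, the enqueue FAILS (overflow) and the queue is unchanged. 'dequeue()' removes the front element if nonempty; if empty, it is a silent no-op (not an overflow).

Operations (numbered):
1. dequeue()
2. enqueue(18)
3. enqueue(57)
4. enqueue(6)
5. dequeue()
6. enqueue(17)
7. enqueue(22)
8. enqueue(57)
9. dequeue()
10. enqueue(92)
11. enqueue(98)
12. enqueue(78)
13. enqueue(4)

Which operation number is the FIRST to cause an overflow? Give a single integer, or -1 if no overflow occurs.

Answer: 12

Derivation:
1. dequeue(): empty, no-op, size=0
2. enqueue(18): size=1
3. enqueue(57): size=2
4. enqueue(6): size=3
5. dequeue(): size=2
6. enqueue(17): size=3
7. enqueue(22): size=4
8. enqueue(57): size=5
9. dequeue(): size=4
10. enqueue(92): size=5
11. enqueue(98): size=6
12. enqueue(78): size=6=cap → OVERFLOW (fail)
13. enqueue(4): size=6=cap → OVERFLOW (fail)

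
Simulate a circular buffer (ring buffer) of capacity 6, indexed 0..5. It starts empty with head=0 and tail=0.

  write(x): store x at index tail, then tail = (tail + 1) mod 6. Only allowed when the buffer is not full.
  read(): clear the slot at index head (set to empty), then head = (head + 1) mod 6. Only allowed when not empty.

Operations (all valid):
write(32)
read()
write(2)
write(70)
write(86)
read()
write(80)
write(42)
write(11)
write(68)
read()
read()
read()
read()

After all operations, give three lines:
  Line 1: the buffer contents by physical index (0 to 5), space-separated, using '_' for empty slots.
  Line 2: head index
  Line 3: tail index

write(32): buf=[32 _ _ _ _ _], head=0, tail=1, size=1
read(): buf=[_ _ _ _ _ _], head=1, tail=1, size=0
write(2): buf=[_ 2 _ _ _ _], head=1, tail=2, size=1
write(70): buf=[_ 2 70 _ _ _], head=1, tail=3, size=2
write(86): buf=[_ 2 70 86 _ _], head=1, tail=4, size=3
read(): buf=[_ _ 70 86 _ _], head=2, tail=4, size=2
write(80): buf=[_ _ 70 86 80 _], head=2, tail=5, size=3
write(42): buf=[_ _ 70 86 80 42], head=2, tail=0, size=4
write(11): buf=[11 _ 70 86 80 42], head=2, tail=1, size=5
write(68): buf=[11 68 70 86 80 42], head=2, tail=2, size=6
read(): buf=[11 68 _ 86 80 42], head=3, tail=2, size=5
read(): buf=[11 68 _ _ 80 42], head=4, tail=2, size=4
read(): buf=[11 68 _ _ _ 42], head=5, tail=2, size=3
read(): buf=[11 68 _ _ _ _], head=0, tail=2, size=2

Answer: 11 68 _ _ _ _
0
2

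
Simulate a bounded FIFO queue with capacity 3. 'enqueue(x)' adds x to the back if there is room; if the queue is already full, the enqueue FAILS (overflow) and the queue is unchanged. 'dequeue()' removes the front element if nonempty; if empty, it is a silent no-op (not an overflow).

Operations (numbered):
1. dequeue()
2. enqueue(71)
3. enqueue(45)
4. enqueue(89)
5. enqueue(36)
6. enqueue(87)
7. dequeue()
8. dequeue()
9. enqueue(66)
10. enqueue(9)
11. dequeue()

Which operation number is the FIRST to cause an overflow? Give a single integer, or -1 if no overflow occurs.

1. dequeue(): empty, no-op, size=0
2. enqueue(71): size=1
3. enqueue(45): size=2
4. enqueue(89): size=3
5. enqueue(36): size=3=cap → OVERFLOW (fail)
6. enqueue(87): size=3=cap → OVERFLOW (fail)
7. dequeue(): size=2
8. dequeue(): size=1
9. enqueue(66): size=2
10. enqueue(9): size=3
11. dequeue(): size=2

Answer: 5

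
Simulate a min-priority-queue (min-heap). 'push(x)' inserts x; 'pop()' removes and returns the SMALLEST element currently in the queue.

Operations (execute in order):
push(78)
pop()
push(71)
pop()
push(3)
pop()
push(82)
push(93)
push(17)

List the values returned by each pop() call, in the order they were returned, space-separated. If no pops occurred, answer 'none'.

Answer: 78 71 3

Derivation:
push(78): heap contents = [78]
pop() → 78: heap contents = []
push(71): heap contents = [71]
pop() → 71: heap contents = []
push(3): heap contents = [3]
pop() → 3: heap contents = []
push(82): heap contents = [82]
push(93): heap contents = [82, 93]
push(17): heap contents = [17, 82, 93]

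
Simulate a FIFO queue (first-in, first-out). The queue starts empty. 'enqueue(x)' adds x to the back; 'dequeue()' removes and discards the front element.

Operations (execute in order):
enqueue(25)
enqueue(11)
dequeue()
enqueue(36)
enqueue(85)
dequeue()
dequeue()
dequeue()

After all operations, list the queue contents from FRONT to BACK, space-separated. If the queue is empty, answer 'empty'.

Answer: empty

Derivation:
enqueue(25): [25]
enqueue(11): [25, 11]
dequeue(): [11]
enqueue(36): [11, 36]
enqueue(85): [11, 36, 85]
dequeue(): [36, 85]
dequeue(): [85]
dequeue(): []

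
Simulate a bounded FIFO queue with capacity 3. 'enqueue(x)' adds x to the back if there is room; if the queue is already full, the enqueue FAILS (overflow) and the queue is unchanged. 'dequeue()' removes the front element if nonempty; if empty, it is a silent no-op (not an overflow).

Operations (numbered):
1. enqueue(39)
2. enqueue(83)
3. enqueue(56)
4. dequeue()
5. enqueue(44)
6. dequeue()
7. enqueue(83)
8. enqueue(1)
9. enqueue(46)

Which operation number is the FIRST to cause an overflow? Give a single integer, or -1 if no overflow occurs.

1. enqueue(39): size=1
2. enqueue(83): size=2
3. enqueue(56): size=3
4. dequeue(): size=2
5. enqueue(44): size=3
6. dequeue(): size=2
7. enqueue(83): size=3
8. enqueue(1): size=3=cap → OVERFLOW (fail)
9. enqueue(46): size=3=cap → OVERFLOW (fail)

Answer: 8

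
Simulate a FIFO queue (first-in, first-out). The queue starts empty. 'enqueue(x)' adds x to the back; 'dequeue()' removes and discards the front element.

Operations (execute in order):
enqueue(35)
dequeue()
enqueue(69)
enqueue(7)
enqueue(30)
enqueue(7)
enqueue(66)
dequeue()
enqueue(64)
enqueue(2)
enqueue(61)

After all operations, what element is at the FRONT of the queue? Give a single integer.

Answer: 7

Derivation:
enqueue(35): queue = [35]
dequeue(): queue = []
enqueue(69): queue = [69]
enqueue(7): queue = [69, 7]
enqueue(30): queue = [69, 7, 30]
enqueue(7): queue = [69, 7, 30, 7]
enqueue(66): queue = [69, 7, 30, 7, 66]
dequeue(): queue = [7, 30, 7, 66]
enqueue(64): queue = [7, 30, 7, 66, 64]
enqueue(2): queue = [7, 30, 7, 66, 64, 2]
enqueue(61): queue = [7, 30, 7, 66, 64, 2, 61]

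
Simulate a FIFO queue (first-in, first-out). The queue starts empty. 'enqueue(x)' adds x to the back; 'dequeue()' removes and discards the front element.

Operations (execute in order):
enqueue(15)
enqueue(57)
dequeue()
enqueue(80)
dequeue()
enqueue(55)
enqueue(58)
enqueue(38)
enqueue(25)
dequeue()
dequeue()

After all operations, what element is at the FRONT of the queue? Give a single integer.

enqueue(15): queue = [15]
enqueue(57): queue = [15, 57]
dequeue(): queue = [57]
enqueue(80): queue = [57, 80]
dequeue(): queue = [80]
enqueue(55): queue = [80, 55]
enqueue(58): queue = [80, 55, 58]
enqueue(38): queue = [80, 55, 58, 38]
enqueue(25): queue = [80, 55, 58, 38, 25]
dequeue(): queue = [55, 58, 38, 25]
dequeue(): queue = [58, 38, 25]

Answer: 58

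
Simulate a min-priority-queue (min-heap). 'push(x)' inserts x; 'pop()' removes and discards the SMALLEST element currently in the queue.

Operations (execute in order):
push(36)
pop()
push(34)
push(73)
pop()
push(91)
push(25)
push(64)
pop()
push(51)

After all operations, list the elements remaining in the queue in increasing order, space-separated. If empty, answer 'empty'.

Answer: 51 64 73 91

Derivation:
push(36): heap contents = [36]
pop() → 36: heap contents = []
push(34): heap contents = [34]
push(73): heap contents = [34, 73]
pop() → 34: heap contents = [73]
push(91): heap contents = [73, 91]
push(25): heap contents = [25, 73, 91]
push(64): heap contents = [25, 64, 73, 91]
pop() → 25: heap contents = [64, 73, 91]
push(51): heap contents = [51, 64, 73, 91]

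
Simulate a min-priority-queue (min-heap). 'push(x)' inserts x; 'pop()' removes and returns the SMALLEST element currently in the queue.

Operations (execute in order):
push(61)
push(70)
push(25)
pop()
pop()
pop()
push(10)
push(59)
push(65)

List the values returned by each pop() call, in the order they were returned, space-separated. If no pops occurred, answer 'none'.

push(61): heap contents = [61]
push(70): heap contents = [61, 70]
push(25): heap contents = [25, 61, 70]
pop() → 25: heap contents = [61, 70]
pop() → 61: heap contents = [70]
pop() → 70: heap contents = []
push(10): heap contents = [10]
push(59): heap contents = [10, 59]
push(65): heap contents = [10, 59, 65]

Answer: 25 61 70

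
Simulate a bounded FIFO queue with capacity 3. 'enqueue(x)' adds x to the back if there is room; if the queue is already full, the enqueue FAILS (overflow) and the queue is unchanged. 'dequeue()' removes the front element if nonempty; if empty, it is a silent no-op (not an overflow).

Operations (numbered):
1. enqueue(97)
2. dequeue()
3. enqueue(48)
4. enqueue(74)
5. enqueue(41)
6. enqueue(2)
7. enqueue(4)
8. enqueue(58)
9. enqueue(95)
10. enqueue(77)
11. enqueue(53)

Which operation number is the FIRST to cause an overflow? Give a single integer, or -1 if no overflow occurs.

1. enqueue(97): size=1
2. dequeue(): size=0
3. enqueue(48): size=1
4. enqueue(74): size=2
5. enqueue(41): size=3
6. enqueue(2): size=3=cap → OVERFLOW (fail)
7. enqueue(4): size=3=cap → OVERFLOW (fail)
8. enqueue(58): size=3=cap → OVERFLOW (fail)
9. enqueue(95): size=3=cap → OVERFLOW (fail)
10. enqueue(77): size=3=cap → OVERFLOW (fail)
11. enqueue(53): size=3=cap → OVERFLOW (fail)

Answer: 6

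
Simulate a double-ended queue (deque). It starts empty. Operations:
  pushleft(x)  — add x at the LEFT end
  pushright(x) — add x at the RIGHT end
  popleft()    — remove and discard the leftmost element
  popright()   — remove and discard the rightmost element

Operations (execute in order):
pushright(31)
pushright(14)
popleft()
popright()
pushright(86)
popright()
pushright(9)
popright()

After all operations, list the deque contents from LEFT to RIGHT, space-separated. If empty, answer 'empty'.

Answer: empty

Derivation:
pushright(31): [31]
pushright(14): [31, 14]
popleft(): [14]
popright(): []
pushright(86): [86]
popright(): []
pushright(9): [9]
popright(): []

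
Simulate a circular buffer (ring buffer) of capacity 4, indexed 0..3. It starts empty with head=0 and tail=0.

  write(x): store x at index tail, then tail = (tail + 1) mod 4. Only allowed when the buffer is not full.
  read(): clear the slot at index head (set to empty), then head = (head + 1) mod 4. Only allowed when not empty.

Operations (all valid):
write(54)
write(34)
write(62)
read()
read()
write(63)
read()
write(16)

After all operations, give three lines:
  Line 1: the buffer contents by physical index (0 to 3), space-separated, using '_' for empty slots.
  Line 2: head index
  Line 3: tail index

write(54): buf=[54 _ _ _], head=0, tail=1, size=1
write(34): buf=[54 34 _ _], head=0, tail=2, size=2
write(62): buf=[54 34 62 _], head=0, tail=3, size=3
read(): buf=[_ 34 62 _], head=1, tail=3, size=2
read(): buf=[_ _ 62 _], head=2, tail=3, size=1
write(63): buf=[_ _ 62 63], head=2, tail=0, size=2
read(): buf=[_ _ _ 63], head=3, tail=0, size=1
write(16): buf=[16 _ _ 63], head=3, tail=1, size=2

Answer: 16 _ _ 63
3
1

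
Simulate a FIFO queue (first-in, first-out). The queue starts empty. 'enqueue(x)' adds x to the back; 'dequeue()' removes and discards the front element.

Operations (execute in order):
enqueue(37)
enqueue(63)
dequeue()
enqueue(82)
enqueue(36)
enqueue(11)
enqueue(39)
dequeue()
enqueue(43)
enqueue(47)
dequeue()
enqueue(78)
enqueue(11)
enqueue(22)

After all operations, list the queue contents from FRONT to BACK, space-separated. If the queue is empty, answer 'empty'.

enqueue(37): [37]
enqueue(63): [37, 63]
dequeue(): [63]
enqueue(82): [63, 82]
enqueue(36): [63, 82, 36]
enqueue(11): [63, 82, 36, 11]
enqueue(39): [63, 82, 36, 11, 39]
dequeue(): [82, 36, 11, 39]
enqueue(43): [82, 36, 11, 39, 43]
enqueue(47): [82, 36, 11, 39, 43, 47]
dequeue(): [36, 11, 39, 43, 47]
enqueue(78): [36, 11, 39, 43, 47, 78]
enqueue(11): [36, 11, 39, 43, 47, 78, 11]
enqueue(22): [36, 11, 39, 43, 47, 78, 11, 22]

Answer: 36 11 39 43 47 78 11 22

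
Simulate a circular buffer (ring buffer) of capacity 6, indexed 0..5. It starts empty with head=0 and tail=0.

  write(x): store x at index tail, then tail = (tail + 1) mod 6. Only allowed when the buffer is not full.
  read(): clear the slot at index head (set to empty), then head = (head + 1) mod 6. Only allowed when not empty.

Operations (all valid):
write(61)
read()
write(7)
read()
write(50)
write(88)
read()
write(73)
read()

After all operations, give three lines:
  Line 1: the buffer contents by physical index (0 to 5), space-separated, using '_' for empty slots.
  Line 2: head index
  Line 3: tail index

write(61): buf=[61 _ _ _ _ _], head=0, tail=1, size=1
read(): buf=[_ _ _ _ _ _], head=1, tail=1, size=0
write(7): buf=[_ 7 _ _ _ _], head=1, tail=2, size=1
read(): buf=[_ _ _ _ _ _], head=2, tail=2, size=0
write(50): buf=[_ _ 50 _ _ _], head=2, tail=3, size=1
write(88): buf=[_ _ 50 88 _ _], head=2, tail=4, size=2
read(): buf=[_ _ _ 88 _ _], head=3, tail=4, size=1
write(73): buf=[_ _ _ 88 73 _], head=3, tail=5, size=2
read(): buf=[_ _ _ _ 73 _], head=4, tail=5, size=1

Answer: _ _ _ _ 73 _
4
5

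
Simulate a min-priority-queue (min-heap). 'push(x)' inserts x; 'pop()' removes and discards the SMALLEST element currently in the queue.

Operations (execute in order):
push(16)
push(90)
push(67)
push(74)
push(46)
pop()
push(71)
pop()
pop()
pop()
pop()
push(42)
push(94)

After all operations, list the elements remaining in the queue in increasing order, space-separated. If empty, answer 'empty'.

push(16): heap contents = [16]
push(90): heap contents = [16, 90]
push(67): heap contents = [16, 67, 90]
push(74): heap contents = [16, 67, 74, 90]
push(46): heap contents = [16, 46, 67, 74, 90]
pop() → 16: heap contents = [46, 67, 74, 90]
push(71): heap contents = [46, 67, 71, 74, 90]
pop() → 46: heap contents = [67, 71, 74, 90]
pop() → 67: heap contents = [71, 74, 90]
pop() → 71: heap contents = [74, 90]
pop() → 74: heap contents = [90]
push(42): heap contents = [42, 90]
push(94): heap contents = [42, 90, 94]

Answer: 42 90 94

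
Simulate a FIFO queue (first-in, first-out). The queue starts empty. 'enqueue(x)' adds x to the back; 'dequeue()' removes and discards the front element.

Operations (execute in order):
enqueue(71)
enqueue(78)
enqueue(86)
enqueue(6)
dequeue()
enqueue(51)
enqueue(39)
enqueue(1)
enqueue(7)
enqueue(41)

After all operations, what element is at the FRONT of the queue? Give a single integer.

enqueue(71): queue = [71]
enqueue(78): queue = [71, 78]
enqueue(86): queue = [71, 78, 86]
enqueue(6): queue = [71, 78, 86, 6]
dequeue(): queue = [78, 86, 6]
enqueue(51): queue = [78, 86, 6, 51]
enqueue(39): queue = [78, 86, 6, 51, 39]
enqueue(1): queue = [78, 86, 6, 51, 39, 1]
enqueue(7): queue = [78, 86, 6, 51, 39, 1, 7]
enqueue(41): queue = [78, 86, 6, 51, 39, 1, 7, 41]

Answer: 78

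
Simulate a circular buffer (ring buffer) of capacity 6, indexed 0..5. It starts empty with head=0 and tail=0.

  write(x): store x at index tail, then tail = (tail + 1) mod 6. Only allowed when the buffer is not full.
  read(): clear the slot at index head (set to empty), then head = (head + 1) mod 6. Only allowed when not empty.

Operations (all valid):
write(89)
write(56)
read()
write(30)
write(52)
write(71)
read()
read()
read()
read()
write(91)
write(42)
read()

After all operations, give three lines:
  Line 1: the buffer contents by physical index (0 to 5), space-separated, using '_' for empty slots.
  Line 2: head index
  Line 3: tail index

write(89): buf=[89 _ _ _ _ _], head=0, tail=1, size=1
write(56): buf=[89 56 _ _ _ _], head=0, tail=2, size=2
read(): buf=[_ 56 _ _ _ _], head=1, tail=2, size=1
write(30): buf=[_ 56 30 _ _ _], head=1, tail=3, size=2
write(52): buf=[_ 56 30 52 _ _], head=1, tail=4, size=3
write(71): buf=[_ 56 30 52 71 _], head=1, tail=5, size=4
read(): buf=[_ _ 30 52 71 _], head=2, tail=5, size=3
read(): buf=[_ _ _ 52 71 _], head=3, tail=5, size=2
read(): buf=[_ _ _ _ 71 _], head=4, tail=5, size=1
read(): buf=[_ _ _ _ _ _], head=5, tail=5, size=0
write(91): buf=[_ _ _ _ _ 91], head=5, tail=0, size=1
write(42): buf=[42 _ _ _ _ 91], head=5, tail=1, size=2
read(): buf=[42 _ _ _ _ _], head=0, tail=1, size=1

Answer: 42 _ _ _ _ _
0
1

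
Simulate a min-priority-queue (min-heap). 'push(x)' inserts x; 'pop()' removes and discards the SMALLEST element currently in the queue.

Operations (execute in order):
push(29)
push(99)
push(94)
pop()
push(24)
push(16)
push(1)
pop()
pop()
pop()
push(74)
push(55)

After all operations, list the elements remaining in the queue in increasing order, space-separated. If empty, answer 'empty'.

Answer: 55 74 94 99

Derivation:
push(29): heap contents = [29]
push(99): heap contents = [29, 99]
push(94): heap contents = [29, 94, 99]
pop() → 29: heap contents = [94, 99]
push(24): heap contents = [24, 94, 99]
push(16): heap contents = [16, 24, 94, 99]
push(1): heap contents = [1, 16, 24, 94, 99]
pop() → 1: heap contents = [16, 24, 94, 99]
pop() → 16: heap contents = [24, 94, 99]
pop() → 24: heap contents = [94, 99]
push(74): heap contents = [74, 94, 99]
push(55): heap contents = [55, 74, 94, 99]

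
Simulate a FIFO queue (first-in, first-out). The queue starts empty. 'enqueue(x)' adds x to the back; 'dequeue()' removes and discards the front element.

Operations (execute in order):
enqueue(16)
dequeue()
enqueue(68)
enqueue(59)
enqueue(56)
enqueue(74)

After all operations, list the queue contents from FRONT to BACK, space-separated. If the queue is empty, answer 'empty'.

enqueue(16): [16]
dequeue(): []
enqueue(68): [68]
enqueue(59): [68, 59]
enqueue(56): [68, 59, 56]
enqueue(74): [68, 59, 56, 74]

Answer: 68 59 56 74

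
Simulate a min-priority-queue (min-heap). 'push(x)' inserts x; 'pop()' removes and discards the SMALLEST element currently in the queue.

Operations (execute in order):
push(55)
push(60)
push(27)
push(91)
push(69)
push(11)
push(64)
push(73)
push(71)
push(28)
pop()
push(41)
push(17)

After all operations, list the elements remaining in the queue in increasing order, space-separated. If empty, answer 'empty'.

push(55): heap contents = [55]
push(60): heap contents = [55, 60]
push(27): heap contents = [27, 55, 60]
push(91): heap contents = [27, 55, 60, 91]
push(69): heap contents = [27, 55, 60, 69, 91]
push(11): heap contents = [11, 27, 55, 60, 69, 91]
push(64): heap contents = [11, 27, 55, 60, 64, 69, 91]
push(73): heap contents = [11, 27, 55, 60, 64, 69, 73, 91]
push(71): heap contents = [11, 27, 55, 60, 64, 69, 71, 73, 91]
push(28): heap contents = [11, 27, 28, 55, 60, 64, 69, 71, 73, 91]
pop() → 11: heap contents = [27, 28, 55, 60, 64, 69, 71, 73, 91]
push(41): heap contents = [27, 28, 41, 55, 60, 64, 69, 71, 73, 91]
push(17): heap contents = [17, 27, 28, 41, 55, 60, 64, 69, 71, 73, 91]

Answer: 17 27 28 41 55 60 64 69 71 73 91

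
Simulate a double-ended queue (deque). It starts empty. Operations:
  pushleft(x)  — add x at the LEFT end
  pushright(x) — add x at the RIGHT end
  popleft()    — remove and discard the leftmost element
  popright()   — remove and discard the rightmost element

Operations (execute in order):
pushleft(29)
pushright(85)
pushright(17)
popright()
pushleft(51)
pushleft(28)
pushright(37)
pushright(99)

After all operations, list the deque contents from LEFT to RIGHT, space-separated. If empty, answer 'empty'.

Answer: 28 51 29 85 37 99

Derivation:
pushleft(29): [29]
pushright(85): [29, 85]
pushright(17): [29, 85, 17]
popright(): [29, 85]
pushleft(51): [51, 29, 85]
pushleft(28): [28, 51, 29, 85]
pushright(37): [28, 51, 29, 85, 37]
pushright(99): [28, 51, 29, 85, 37, 99]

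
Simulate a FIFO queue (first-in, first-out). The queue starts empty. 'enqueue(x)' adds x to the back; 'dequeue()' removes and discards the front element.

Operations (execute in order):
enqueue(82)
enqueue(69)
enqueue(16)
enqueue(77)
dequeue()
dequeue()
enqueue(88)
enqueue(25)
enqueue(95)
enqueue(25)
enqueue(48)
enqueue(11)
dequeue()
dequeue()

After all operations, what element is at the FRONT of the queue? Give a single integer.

enqueue(82): queue = [82]
enqueue(69): queue = [82, 69]
enqueue(16): queue = [82, 69, 16]
enqueue(77): queue = [82, 69, 16, 77]
dequeue(): queue = [69, 16, 77]
dequeue(): queue = [16, 77]
enqueue(88): queue = [16, 77, 88]
enqueue(25): queue = [16, 77, 88, 25]
enqueue(95): queue = [16, 77, 88, 25, 95]
enqueue(25): queue = [16, 77, 88, 25, 95, 25]
enqueue(48): queue = [16, 77, 88, 25, 95, 25, 48]
enqueue(11): queue = [16, 77, 88, 25, 95, 25, 48, 11]
dequeue(): queue = [77, 88, 25, 95, 25, 48, 11]
dequeue(): queue = [88, 25, 95, 25, 48, 11]

Answer: 88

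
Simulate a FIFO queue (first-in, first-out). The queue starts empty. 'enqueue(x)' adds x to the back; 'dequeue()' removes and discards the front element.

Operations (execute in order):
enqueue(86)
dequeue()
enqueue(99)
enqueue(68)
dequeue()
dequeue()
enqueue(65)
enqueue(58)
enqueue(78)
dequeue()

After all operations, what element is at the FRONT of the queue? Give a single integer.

enqueue(86): queue = [86]
dequeue(): queue = []
enqueue(99): queue = [99]
enqueue(68): queue = [99, 68]
dequeue(): queue = [68]
dequeue(): queue = []
enqueue(65): queue = [65]
enqueue(58): queue = [65, 58]
enqueue(78): queue = [65, 58, 78]
dequeue(): queue = [58, 78]

Answer: 58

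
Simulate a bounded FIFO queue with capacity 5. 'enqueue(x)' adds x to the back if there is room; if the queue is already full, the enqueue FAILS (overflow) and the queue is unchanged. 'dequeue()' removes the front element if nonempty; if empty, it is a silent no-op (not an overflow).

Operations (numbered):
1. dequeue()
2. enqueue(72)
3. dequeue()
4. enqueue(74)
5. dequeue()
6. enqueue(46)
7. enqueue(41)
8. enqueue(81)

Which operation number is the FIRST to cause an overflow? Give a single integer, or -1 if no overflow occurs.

1. dequeue(): empty, no-op, size=0
2. enqueue(72): size=1
3. dequeue(): size=0
4. enqueue(74): size=1
5. dequeue(): size=0
6. enqueue(46): size=1
7. enqueue(41): size=2
8. enqueue(81): size=3

Answer: -1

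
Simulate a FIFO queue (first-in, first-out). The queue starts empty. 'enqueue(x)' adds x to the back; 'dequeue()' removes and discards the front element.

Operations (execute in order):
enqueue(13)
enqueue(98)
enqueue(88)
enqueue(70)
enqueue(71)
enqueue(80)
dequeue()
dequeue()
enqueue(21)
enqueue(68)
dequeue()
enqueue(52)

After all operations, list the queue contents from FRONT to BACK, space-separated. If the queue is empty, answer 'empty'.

enqueue(13): [13]
enqueue(98): [13, 98]
enqueue(88): [13, 98, 88]
enqueue(70): [13, 98, 88, 70]
enqueue(71): [13, 98, 88, 70, 71]
enqueue(80): [13, 98, 88, 70, 71, 80]
dequeue(): [98, 88, 70, 71, 80]
dequeue(): [88, 70, 71, 80]
enqueue(21): [88, 70, 71, 80, 21]
enqueue(68): [88, 70, 71, 80, 21, 68]
dequeue(): [70, 71, 80, 21, 68]
enqueue(52): [70, 71, 80, 21, 68, 52]

Answer: 70 71 80 21 68 52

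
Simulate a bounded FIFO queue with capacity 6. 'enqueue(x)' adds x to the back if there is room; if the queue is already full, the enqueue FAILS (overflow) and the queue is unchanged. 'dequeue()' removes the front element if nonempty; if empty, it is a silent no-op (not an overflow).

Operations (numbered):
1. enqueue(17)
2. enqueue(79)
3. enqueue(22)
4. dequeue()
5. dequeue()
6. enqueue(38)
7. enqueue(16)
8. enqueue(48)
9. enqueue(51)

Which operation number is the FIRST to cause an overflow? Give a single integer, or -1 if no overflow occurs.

Answer: -1

Derivation:
1. enqueue(17): size=1
2. enqueue(79): size=2
3. enqueue(22): size=3
4. dequeue(): size=2
5. dequeue(): size=1
6. enqueue(38): size=2
7. enqueue(16): size=3
8. enqueue(48): size=4
9. enqueue(51): size=5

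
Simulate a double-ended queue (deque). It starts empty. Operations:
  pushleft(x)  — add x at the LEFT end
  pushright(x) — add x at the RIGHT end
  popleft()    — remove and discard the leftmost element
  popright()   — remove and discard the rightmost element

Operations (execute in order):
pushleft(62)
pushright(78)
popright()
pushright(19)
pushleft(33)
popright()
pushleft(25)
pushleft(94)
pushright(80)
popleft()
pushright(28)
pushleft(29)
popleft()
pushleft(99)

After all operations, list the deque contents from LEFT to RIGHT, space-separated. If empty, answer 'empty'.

Answer: 99 25 33 62 80 28

Derivation:
pushleft(62): [62]
pushright(78): [62, 78]
popright(): [62]
pushright(19): [62, 19]
pushleft(33): [33, 62, 19]
popright(): [33, 62]
pushleft(25): [25, 33, 62]
pushleft(94): [94, 25, 33, 62]
pushright(80): [94, 25, 33, 62, 80]
popleft(): [25, 33, 62, 80]
pushright(28): [25, 33, 62, 80, 28]
pushleft(29): [29, 25, 33, 62, 80, 28]
popleft(): [25, 33, 62, 80, 28]
pushleft(99): [99, 25, 33, 62, 80, 28]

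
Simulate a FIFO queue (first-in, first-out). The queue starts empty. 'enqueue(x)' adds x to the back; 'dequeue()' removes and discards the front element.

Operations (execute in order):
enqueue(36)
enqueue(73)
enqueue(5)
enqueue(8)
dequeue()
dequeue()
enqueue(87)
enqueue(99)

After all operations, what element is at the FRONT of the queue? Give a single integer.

enqueue(36): queue = [36]
enqueue(73): queue = [36, 73]
enqueue(5): queue = [36, 73, 5]
enqueue(8): queue = [36, 73, 5, 8]
dequeue(): queue = [73, 5, 8]
dequeue(): queue = [5, 8]
enqueue(87): queue = [5, 8, 87]
enqueue(99): queue = [5, 8, 87, 99]

Answer: 5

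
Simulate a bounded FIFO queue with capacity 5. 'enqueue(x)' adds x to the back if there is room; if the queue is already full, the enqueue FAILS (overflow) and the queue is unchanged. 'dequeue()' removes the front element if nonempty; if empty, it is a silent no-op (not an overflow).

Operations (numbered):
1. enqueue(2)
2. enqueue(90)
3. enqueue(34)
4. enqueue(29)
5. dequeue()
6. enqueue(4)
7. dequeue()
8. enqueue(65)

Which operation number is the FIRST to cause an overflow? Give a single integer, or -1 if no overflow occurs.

1. enqueue(2): size=1
2. enqueue(90): size=2
3. enqueue(34): size=3
4. enqueue(29): size=4
5. dequeue(): size=3
6. enqueue(4): size=4
7. dequeue(): size=3
8. enqueue(65): size=4

Answer: -1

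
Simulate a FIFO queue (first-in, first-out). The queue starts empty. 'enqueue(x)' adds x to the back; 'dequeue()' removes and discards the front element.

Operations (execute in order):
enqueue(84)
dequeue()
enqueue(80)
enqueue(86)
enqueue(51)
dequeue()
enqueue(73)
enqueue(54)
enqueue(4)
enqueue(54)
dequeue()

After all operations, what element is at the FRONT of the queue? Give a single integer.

enqueue(84): queue = [84]
dequeue(): queue = []
enqueue(80): queue = [80]
enqueue(86): queue = [80, 86]
enqueue(51): queue = [80, 86, 51]
dequeue(): queue = [86, 51]
enqueue(73): queue = [86, 51, 73]
enqueue(54): queue = [86, 51, 73, 54]
enqueue(4): queue = [86, 51, 73, 54, 4]
enqueue(54): queue = [86, 51, 73, 54, 4, 54]
dequeue(): queue = [51, 73, 54, 4, 54]

Answer: 51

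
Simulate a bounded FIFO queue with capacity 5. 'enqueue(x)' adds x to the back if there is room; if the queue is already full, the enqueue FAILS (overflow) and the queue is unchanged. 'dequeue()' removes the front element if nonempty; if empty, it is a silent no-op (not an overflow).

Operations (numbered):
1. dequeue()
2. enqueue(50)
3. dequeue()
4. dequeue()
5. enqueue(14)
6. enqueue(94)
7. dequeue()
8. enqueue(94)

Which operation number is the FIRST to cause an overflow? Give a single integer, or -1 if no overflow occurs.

1. dequeue(): empty, no-op, size=0
2. enqueue(50): size=1
3. dequeue(): size=0
4. dequeue(): empty, no-op, size=0
5. enqueue(14): size=1
6. enqueue(94): size=2
7. dequeue(): size=1
8. enqueue(94): size=2

Answer: -1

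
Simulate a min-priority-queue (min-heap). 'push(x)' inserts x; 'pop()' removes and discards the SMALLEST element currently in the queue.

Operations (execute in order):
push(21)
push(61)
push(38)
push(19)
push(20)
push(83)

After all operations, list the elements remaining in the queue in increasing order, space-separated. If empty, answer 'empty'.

Answer: 19 20 21 38 61 83

Derivation:
push(21): heap contents = [21]
push(61): heap contents = [21, 61]
push(38): heap contents = [21, 38, 61]
push(19): heap contents = [19, 21, 38, 61]
push(20): heap contents = [19, 20, 21, 38, 61]
push(83): heap contents = [19, 20, 21, 38, 61, 83]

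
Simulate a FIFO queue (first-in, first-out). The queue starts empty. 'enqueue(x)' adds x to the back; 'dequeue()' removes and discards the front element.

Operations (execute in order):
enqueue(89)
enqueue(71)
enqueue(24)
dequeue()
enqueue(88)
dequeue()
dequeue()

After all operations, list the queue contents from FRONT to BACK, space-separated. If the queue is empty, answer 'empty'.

enqueue(89): [89]
enqueue(71): [89, 71]
enqueue(24): [89, 71, 24]
dequeue(): [71, 24]
enqueue(88): [71, 24, 88]
dequeue(): [24, 88]
dequeue(): [88]

Answer: 88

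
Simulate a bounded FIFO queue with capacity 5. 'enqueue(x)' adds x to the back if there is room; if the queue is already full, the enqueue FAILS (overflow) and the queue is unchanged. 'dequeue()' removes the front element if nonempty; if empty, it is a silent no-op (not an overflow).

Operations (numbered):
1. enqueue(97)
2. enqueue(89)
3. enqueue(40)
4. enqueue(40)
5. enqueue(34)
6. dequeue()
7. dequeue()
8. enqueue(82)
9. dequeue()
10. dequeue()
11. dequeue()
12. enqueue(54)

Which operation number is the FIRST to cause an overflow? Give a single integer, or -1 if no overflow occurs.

1. enqueue(97): size=1
2. enqueue(89): size=2
3. enqueue(40): size=3
4. enqueue(40): size=4
5. enqueue(34): size=5
6. dequeue(): size=4
7. dequeue(): size=3
8. enqueue(82): size=4
9. dequeue(): size=3
10. dequeue(): size=2
11. dequeue(): size=1
12. enqueue(54): size=2

Answer: -1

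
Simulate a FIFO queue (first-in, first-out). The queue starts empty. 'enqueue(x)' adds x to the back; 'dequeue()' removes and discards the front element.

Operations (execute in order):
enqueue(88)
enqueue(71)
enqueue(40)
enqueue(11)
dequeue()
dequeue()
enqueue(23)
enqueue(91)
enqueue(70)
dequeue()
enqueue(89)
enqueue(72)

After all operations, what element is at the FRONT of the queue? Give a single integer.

Answer: 11

Derivation:
enqueue(88): queue = [88]
enqueue(71): queue = [88, 71]
enqueue(40): queue = [88, 71, 40]
enqueue(11): queue = [88, 71, 40, 11]
dequeue(): queue = [71, 40, 11]
dequeue(): queue = [40, 11]
enqueue(23): queue = [40, 11, 23]
enqueue(91): queue = [40, 11, 23, 91]
enqueue(70): queue = [40, 11, 23, 91, 70]
dequeue(): queue = [11, 23, 91, 70]
enqueue(89): queue = [11, 23, 91, 70, 89]
enqueue(72): queue = [11, 23, 91, 70, 89, 72]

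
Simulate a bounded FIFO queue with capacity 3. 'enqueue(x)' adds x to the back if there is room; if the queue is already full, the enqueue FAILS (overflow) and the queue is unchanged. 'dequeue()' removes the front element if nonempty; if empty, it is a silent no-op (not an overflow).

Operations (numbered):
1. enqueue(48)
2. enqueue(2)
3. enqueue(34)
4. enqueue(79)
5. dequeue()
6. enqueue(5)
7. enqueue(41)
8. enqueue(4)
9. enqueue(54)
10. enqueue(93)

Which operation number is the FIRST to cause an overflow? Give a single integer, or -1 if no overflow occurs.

Answer: 4

Derivation:
1. enqueue(48): size=1
2. enqueue(2): size=2
3. enqueue(34): size=3
4. enqueue(79): size=3=cap → OVERFLOW (fail)
5. dequeue(): size=2
6. enqueue(5): size=3
7. enqueue(41): size=3=cap → OVERFLOW (fail)
8. enqueue(4): size=3=cap → OVERFLOW (fail)
9. enqueue(54): size=3=cap → OVERFLOW (fail)
10. enqueue(93): size=3=cap → OVERFLOW (fail)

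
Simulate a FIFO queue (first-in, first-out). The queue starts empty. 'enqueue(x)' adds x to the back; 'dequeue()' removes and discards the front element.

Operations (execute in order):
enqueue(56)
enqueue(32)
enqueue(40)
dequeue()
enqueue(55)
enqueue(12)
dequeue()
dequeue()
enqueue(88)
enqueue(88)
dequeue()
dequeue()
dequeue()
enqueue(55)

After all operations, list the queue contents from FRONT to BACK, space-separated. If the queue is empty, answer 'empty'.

Answer: 88 55

Derivation:
enqueue(56): [56]
enqueue(32): [56, 32]
enqueue(40): [56, 32, 40]
dequeue(): [32, 40]
enqueue(55): [32, 40, 55]
enqueue(12): [32, 40, 55, 12]
dequeue(): [40, 55, 12]
dequeue(): [55, 12]
enqueue(88): [55, 12, 88]
enqueue(88): [55, 12, 88, 88]
dequeue(): [12, 88, 88]
dequeue(): [88, 88]
dequeue(): [88]
enqueue(55): [88, 55]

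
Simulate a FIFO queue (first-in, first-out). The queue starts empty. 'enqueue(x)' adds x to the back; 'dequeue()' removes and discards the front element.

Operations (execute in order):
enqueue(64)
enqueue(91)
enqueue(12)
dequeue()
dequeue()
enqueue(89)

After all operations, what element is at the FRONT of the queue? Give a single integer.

Answer: 12

Derivation:
enqueue(64): queue = [64]
enqueue(91): queue = [64, 91]
enqueue(12): queue = [64, 91, 12]
dequeue(): queue = [91, 12]
dequeue(): queue = [12]
enqueue(89): queue = [12, 89]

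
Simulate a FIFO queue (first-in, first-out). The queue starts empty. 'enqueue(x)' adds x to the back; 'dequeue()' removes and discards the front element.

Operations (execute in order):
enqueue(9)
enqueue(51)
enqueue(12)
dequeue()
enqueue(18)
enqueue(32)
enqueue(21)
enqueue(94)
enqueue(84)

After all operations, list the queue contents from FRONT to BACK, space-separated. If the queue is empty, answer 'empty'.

Answer: 51 12 18 32 21 94 84

Derivation:
enqueue(9): [9]
enqueue(51): [9, 51]
enqueue(12): [9, 51, 12]
dequeue(): [51, 12]
enqueue(18): [51, 12, 18]
enqueue(32): [51, 12, 18, 32]
enqueue(21): [51, 12, 18, 32, 21]
enqueue(94): [51, 12, 18, 32, 21, 94]
enqueue(84): [51, 12, 18, 32, 21, 94, 84]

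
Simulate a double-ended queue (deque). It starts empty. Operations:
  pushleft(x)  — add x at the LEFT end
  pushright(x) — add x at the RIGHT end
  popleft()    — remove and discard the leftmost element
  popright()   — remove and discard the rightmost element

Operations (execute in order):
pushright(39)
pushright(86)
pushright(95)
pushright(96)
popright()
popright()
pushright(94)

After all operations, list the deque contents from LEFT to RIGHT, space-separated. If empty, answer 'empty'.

pushright(39): [39]
pushright(86): [39, 86]
pushright(95): [39, 86, 95]
pushright(96): [39, 86, 95, 96]
popright(): [39, 86, 95]
popright(): [39, 86]
pushright(94): [39, 86, 94]

Answer: 39 86 94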